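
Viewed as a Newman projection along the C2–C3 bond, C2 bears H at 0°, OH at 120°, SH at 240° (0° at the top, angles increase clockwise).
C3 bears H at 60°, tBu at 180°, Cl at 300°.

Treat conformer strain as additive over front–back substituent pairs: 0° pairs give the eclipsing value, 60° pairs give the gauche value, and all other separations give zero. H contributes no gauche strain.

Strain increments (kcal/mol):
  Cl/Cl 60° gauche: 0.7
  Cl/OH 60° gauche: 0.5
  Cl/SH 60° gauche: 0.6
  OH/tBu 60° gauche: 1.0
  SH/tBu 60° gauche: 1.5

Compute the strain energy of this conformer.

This conformer (staggered): OH–tBu gauche, SH–tBu gauche, SH–Cl gauche; 1.0 + 1.5 + 0.6 = 3.1 kcal/mol.

3.1 kcal/mol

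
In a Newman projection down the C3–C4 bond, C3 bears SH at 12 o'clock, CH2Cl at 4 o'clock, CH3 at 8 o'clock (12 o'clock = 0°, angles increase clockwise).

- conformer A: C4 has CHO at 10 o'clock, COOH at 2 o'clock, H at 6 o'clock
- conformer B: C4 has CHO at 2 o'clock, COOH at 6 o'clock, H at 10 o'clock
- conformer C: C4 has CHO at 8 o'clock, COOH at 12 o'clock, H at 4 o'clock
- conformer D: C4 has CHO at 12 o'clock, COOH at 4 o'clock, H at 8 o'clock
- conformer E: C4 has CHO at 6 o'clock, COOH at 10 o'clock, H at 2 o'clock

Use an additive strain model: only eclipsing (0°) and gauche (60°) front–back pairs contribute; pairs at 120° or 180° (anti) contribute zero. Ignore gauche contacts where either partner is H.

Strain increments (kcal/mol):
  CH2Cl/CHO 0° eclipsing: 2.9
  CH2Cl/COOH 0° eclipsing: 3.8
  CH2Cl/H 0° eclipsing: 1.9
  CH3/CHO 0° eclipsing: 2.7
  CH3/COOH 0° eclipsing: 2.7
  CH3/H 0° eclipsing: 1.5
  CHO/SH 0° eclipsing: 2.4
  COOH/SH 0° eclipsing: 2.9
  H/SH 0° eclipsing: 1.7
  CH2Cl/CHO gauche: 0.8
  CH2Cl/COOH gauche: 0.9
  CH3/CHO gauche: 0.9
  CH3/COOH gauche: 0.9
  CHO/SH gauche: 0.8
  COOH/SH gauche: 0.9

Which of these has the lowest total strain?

A (staggered): SH–CHO gauche, SH–COOH gauche, CH2Cl–COOH gauche, CH3–CHO gauche; 0.8 + 0.9 + 0.9 + 0.9 = 3.5 kcal/mol.
B (staggered): SH–CHO gauche, CH2Cl–CHO gauche, CH2Cl–COOH gauche, CH3–COOH gauche; 0.8 + 0.8 + 0.9 + 0.9 = 3.4 kcal/mol.
C (eclipsed): SH–COOH eclipsed, CH2Cl–H eclipsed, CH3–CHO eclipsed; 2.9 + 1.9 + 2.7 = 7.5 kcal/mol.
D (eclipsed): SH–CHO eclipsed, CH2Cl–COOH eclipsed, CH3–H eclipsed; 2.4 + 3.8 + 1.5 = 7.7 kcal/mol.
E (staggered): SH–COOH gauche, CH2Cl–CHO gauche, CH3–CHO gauche, CH3–COOH gauche; 0.9 + 0.8 + 0.9 + 0.9 = 3.5 kcal/mol.
B has the lowest total (3.4 kcal/mol).

B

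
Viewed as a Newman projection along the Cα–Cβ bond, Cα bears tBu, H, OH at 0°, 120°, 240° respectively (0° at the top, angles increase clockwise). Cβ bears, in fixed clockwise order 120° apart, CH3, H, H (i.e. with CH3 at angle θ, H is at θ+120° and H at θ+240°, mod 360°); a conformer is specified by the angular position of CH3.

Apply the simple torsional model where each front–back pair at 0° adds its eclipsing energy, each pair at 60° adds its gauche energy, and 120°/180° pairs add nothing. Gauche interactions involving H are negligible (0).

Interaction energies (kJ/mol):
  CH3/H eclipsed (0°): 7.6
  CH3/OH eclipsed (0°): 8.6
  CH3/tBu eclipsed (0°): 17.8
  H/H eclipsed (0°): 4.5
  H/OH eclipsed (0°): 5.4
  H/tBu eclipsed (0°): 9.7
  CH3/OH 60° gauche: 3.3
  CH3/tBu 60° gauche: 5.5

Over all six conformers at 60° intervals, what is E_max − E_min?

24.4 kJ/mol

CH3 at 0° is eclipsed. tBu at 0° is eclipsed with CH3 at 0° (17.8); H at 120° is eclipsed with H at 120° (4.5); OH at 240° is eclipsed with H at 240° (5.4). Total 27.7 kJ/mol.
CH3 at 60° is staggered. tBu at 0° is gauche with CH3 at 60° (5.5). Total 5.5 kJ/mol.
CH3 at 120° is eclipsed. tBu at 0° is eclipsed with H at 0° (9.7); H at 120° is eclipsed with CH3 at 120° (7.6); OH at 240° is eclipsed with H at 240° (5.4). Total 22.7 kJ/mol.
CH3 at 180° is staggered. OH at 240° is gauche with CH3 at 180° (3.3). Total 3.3 kJ/mol.
CH3 at 240° is eclipsed. tBu at 0° is eclipsed with H at 0° (9.7); H at 120° is eclipsed with H at 120° (4.5); OH at 240° is eclipsed with CH3 at 240° (8.6). Total 22.8 kJ/mol.
CH3 at 300° is staggered. tBu at 0° is gauche with CH3 at 300° (5.5); OH at 240° is gauche with CH3 at 300° (3.3). Total 8.8 kJ/mol.
Max at 0° (27.7 kJ/mol), min at 180° (3.3 kJ/mol); barrier = 24.4 kJ/mol.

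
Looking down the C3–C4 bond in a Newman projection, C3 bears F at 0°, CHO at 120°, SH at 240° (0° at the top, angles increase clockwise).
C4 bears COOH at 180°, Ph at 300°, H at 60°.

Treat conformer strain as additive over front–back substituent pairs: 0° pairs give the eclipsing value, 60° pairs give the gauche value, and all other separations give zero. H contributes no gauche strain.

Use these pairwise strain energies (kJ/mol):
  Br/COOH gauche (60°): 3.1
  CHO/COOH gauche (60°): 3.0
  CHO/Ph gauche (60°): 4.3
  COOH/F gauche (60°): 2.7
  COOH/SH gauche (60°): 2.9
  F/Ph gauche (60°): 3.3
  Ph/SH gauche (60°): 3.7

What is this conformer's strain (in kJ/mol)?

12.9 kJ/mol

This conformer is staggered. F at 0° is gauche with Ph at 300° (3.3); CHO at 120° is gauche with COOH at 180° (3.0); SH at 240° is gauche with COOH at 180° (2.9); SH at 240° is gauche with Ph at 300° (3.7). Total 12.9 kJ/mol.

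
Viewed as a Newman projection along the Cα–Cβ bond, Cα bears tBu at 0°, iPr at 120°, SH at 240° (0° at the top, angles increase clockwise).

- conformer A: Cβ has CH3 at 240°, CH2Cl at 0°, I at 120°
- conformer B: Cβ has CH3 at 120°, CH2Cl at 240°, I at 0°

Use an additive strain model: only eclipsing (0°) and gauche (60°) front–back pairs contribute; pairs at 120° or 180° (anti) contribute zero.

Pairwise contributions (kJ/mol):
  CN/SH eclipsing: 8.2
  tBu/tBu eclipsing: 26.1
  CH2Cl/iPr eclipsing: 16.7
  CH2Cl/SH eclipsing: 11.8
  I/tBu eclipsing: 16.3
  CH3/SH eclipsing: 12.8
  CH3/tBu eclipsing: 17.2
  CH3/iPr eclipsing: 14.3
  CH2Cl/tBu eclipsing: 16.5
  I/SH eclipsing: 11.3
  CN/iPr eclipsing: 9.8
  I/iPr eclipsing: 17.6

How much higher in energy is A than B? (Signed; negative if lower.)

+4.5 kJ/mol

A (eclipsed): tBu–CH2Cl eclipsed, iPr–I eclipsed, SH–CH3 eclipsed; 16.5 + 17.6 + 12.8 = 46.9 kJ/mol.
B (eclipsed): tBu–I eclipsed, iPr–CH3 eclipsed, SH–CH2Cl eclipsed; 16.3 + 14.3 + 11.8 = 42.4 kJ/mol.
E(A) − E(B) = 46.9 − 42.4 = +4.5 kJ/mol.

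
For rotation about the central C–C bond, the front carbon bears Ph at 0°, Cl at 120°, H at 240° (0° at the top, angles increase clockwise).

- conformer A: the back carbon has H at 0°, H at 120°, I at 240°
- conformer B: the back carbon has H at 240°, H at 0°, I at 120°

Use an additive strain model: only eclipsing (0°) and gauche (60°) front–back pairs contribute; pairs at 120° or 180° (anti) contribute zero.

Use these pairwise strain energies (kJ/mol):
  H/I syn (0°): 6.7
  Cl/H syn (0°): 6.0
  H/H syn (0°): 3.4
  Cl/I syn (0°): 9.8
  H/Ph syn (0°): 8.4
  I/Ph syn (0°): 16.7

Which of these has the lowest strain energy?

A

A is eclipsed. Ph at 0° is eclipsed with H at 0° (8.4); Cl at 120° is eclipsed with H at 120° (6.0); H at 240° is eclipsed with I at 240° (6.7). Total 21.1 kJ/mol.
B is eclipsed. Ph at 0° is eclipsed with H at 0° (8.4); Cl at 120° is eclipsed with I at 120° (9.8); H at 240° is eclipsed with H at 240° (3.4). Total 21.6 kJ/mol.
A has the lowest total (21.1 kJ/mol).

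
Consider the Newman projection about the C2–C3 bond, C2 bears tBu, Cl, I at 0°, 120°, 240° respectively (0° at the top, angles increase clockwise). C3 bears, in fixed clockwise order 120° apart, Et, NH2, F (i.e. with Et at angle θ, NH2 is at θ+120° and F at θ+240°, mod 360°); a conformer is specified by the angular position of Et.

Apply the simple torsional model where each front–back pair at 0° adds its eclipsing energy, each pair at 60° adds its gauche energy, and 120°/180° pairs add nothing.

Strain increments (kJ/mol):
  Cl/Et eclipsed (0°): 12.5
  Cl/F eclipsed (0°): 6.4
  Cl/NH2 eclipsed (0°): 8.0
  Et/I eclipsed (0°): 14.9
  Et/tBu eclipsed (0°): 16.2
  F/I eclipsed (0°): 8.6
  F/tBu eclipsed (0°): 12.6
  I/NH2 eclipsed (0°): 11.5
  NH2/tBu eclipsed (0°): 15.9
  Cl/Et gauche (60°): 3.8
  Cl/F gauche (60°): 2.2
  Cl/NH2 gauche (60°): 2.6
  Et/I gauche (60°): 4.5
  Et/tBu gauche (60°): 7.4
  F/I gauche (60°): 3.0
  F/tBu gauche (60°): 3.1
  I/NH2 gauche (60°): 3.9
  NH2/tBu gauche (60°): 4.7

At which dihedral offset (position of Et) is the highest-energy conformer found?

240°

Et at 0° (eclipsed): tBu(0°)/Et(0°) eclipsed 16.2; Cl(120°)/NH2(120°) eclipsed 8.0; I(240°)/F(240°) eclipsed 8.6 → 32.8 kJ/mol.
Et at 60° (staggered): tBu(0°)/Et(60°) gauche 7.4; tBu(0°)/F(300°) gauche 3.1; Cl(120°)/Et(60°) gauche 3.8; Cl(120°)/NH2(180°) gauche 2.6; I(240°)/NH2(180°) gauche 3.9; I(240°)/F(300°) gauche 3.0 → 23.8 kJ/mol.
Et at 120° (eclipsed): tBu(0°)/F(0°) eclipsed 12.6; Cl(120°)/Et(120°) eclipsed 12.5; I(240°)/NH2(240°) eclipsed 11.5 → 36.6 kJ/mol.
Et at 180° (staggered): tBu(0°)/NH2(300°) gauche 4.7; tBu(0°)/F(60°) gauche 3.1; Cl(120°)/Et(180°) gauche 3.8; Cl(120°)/F(60°) gauche 2.2; I(240°)/Et(180°) gauche 4.5; I(240°)/NH2(300°) gauche 3.9 → 22.2 kJ/mol.
Et at 240° (eclipsed): tBu(0°)/NH2(0°) eclipsed 15.9; Cl(120°)/F(120°) eclipsed 6.4; I(240°)/Et(240°) eclipsed 14.9 → 37.2 kJ/mol.
Et at 300° (staggered): tBu(0°)/Et(300°) gauche 7.4; tBu(0°)/NH2(60°) gauche 4.7; Cl(120°)/NH2(60°) gauche 2.6; Cl(120°)/F(180°) gauche 2.2; I(240°)/Et(300°) gauche 4.5; I(240°)/F(180°) gauche 3.0 → 24.4 kJ/mol.
The maximum (37.2 kJ/mol) occurs with Et at 240°.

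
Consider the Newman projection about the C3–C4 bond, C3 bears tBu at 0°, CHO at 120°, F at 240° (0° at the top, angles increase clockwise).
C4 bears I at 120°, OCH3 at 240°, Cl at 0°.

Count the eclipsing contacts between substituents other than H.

Non-H eclipsing pairs: tBu(0°)/Cl(0°); CHO(120°)/I(120°); F(240°)/OCH3(240°) — 3 interactions.

3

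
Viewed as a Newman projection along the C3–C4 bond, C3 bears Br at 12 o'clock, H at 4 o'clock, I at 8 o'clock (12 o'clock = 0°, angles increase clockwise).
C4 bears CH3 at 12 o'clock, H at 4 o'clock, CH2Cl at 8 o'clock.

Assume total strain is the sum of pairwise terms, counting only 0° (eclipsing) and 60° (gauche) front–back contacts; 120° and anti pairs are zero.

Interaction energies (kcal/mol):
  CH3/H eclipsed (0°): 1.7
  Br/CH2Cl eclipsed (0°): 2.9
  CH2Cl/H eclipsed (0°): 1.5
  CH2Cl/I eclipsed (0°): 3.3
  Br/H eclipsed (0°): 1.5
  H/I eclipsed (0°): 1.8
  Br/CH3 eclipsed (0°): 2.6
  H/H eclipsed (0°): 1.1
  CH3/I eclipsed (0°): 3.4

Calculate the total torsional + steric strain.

This conformer is eclipsed. Br at 0° is eclipsed with CH3 at 0° (2.6); H at 120° is eclipsed with H at 120° (1.1); I at 240° is eclipsed with CH2Cl at 240° (3.3). Total 7.0 kcal/mol.

7.0 kcal/mol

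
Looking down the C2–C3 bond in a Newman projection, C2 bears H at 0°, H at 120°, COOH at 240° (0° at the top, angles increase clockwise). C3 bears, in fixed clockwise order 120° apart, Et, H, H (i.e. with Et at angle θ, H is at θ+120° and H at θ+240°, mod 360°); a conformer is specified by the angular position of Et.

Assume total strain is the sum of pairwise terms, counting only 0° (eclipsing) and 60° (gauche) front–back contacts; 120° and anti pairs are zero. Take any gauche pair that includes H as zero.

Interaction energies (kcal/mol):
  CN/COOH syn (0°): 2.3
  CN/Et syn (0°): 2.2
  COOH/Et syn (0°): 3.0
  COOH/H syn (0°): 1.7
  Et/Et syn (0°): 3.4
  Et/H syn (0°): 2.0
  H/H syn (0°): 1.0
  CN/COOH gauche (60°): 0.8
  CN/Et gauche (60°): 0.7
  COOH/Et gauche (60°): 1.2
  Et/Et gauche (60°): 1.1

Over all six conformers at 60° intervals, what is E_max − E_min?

5.0 kcal/mol

Et at 0° (eclipsed): H(0°)/Et(0°) eclipsed 2.0; H(120°)/H(120°) eclipsed 1.0; COOH(240°)/H(240°) eclipsed 1.7 → 4.7 kcal/mol.
Et at 60° (staggered): no non-H gauche contacts → 0.0 kcal/mol.
Et at 120° (eclipsed): H(0°)/H(0°) eclipsed 1.0; H(120°)/Et(120°) eclipsed 2.0; COOH(240°)/H(240°) eclipsed 1.7 → 4.7 kcal/mol.
Et at 180° (staggered): COOH(240°)/Et(180°) gauche 1.2 → 1.2 kcal/mol.
Et at 240° (eclipsed): H(0°)/H(0°) eclipsed 1.0; H(120°)/H(120°) eclipsed 1.0; COOH(240°)/Et(240°) eclipsed 3.0 → 5.0 kcal/mol.
Et at 300° (staggered): COOH(240°)/Et(300°) gauche 1.2 → 1.2 kcal/mol.
Max at 240° (5.0 kcal/mol), min at 60° (0.0 kcal/mol); barrier = 5.0 kcal/mol.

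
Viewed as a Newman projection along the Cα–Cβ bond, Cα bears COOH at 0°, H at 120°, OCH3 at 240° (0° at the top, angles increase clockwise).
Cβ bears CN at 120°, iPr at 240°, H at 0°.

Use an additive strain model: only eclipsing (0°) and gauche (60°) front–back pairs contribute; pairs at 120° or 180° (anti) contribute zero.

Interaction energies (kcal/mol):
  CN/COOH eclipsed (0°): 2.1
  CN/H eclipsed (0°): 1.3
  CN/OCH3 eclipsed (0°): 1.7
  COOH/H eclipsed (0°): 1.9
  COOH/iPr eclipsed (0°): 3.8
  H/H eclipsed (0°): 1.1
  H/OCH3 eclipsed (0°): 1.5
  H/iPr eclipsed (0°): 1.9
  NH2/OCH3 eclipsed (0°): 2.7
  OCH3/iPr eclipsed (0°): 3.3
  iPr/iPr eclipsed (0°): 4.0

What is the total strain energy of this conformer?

6.5 kcal/mol

This conformer is eclipsed. COOH at 0° is eclipsed with H at 0° (1.9); H at 120° is eclipsed with CN at 120° (1.3); OCH3 at 240° is eclipsed with iPr at 240° (3.3). Total 6.5 kcal/mol.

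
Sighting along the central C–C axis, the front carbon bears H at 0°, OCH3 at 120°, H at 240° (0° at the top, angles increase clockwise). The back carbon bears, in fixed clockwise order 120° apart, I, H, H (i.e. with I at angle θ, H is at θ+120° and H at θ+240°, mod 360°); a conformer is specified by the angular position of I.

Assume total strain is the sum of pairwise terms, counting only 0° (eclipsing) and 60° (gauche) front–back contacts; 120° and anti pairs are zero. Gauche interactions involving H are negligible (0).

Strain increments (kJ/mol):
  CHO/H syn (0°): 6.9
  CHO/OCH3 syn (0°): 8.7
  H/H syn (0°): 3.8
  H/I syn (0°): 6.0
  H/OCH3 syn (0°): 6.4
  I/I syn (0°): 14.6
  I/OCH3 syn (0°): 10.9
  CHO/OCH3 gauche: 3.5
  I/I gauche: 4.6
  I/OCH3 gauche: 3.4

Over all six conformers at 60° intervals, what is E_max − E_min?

18.5 kJ/mol

I at 0° (eclipsed): H(0°)/I(0°) eclipsed 6.0; OCH3(120°)/H(120°) eclipsed 6.4; H(240°)/H(240°) eclipsed 3.8 → 16.2 kJ/mol.
I at 60° (staggered): OCH3(120°)/I(60°) gauche 3.4 → 3.4 kJ/mol.
I at 120° (eclipsed): H(0°)/H(0°) eclipsed 3.8; OCH3(120°)/I(120°) eclipsed 10.9; H(240°)/H(240°) eclipsed 3.8 → 18.5 kJ/mol.
I at 180° (staggered): OCH3(120°)/I(180°) gauche 3.4 → 3.4 kJ/mol.
I at 240° (eclipsed): H(0°)/H(0°) eclipsed 3.8; OCH3(120°)/H(120°) eclipsed 6.4; H(240°)/I(240°) eclipsed 6.0 → 16.2 kJ/mol.
I at 300° (staggered): no non-H gauche contacts → 0.0 kJ/mol.
Max at 120° (18.5 kJ/mol), min at 300° (0.0 kJ/mol); barrier = 18.5 kJ/mol.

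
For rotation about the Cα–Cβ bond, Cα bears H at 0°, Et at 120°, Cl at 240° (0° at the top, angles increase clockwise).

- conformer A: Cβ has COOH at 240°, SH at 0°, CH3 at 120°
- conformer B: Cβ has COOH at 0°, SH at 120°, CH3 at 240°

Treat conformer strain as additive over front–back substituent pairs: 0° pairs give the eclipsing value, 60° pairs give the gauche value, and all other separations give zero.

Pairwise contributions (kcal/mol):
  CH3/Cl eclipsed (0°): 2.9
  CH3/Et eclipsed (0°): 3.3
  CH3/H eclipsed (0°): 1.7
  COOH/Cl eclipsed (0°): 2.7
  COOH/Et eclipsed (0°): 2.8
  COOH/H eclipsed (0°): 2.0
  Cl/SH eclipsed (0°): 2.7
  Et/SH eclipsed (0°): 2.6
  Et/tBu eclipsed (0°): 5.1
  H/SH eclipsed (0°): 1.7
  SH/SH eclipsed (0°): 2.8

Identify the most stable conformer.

A is eclipsed. H at 0° is eclipsed with SH at 0° (1.7); Et at 120° is eclipsed with CH3 at 120° (3.3); Cl at 240° is eclipsed with COOH at 240° (2.7). Total 7.7 kcal/mol.
B is eclipsed. H at 0° is eclipsed with COOH at 0° (2.0); Et at 120° is eclipsed with SH at 120° (2.6); Cl at 240° is eclipsed with CH3 at 240° (2.9). Total 7.5 kcal/mol.
B has the lowest total (7.5 kcal/mol).

B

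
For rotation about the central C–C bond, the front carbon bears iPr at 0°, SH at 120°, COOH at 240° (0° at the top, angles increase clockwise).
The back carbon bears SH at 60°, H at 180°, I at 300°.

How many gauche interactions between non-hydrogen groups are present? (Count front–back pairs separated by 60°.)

Non-H gauche pairs: iPr(0°)/SH(60°); iPr(0°)/I(300°); SH(120°)/SH(60°); COOH(240°)/I(300°) — 4 interactions.

4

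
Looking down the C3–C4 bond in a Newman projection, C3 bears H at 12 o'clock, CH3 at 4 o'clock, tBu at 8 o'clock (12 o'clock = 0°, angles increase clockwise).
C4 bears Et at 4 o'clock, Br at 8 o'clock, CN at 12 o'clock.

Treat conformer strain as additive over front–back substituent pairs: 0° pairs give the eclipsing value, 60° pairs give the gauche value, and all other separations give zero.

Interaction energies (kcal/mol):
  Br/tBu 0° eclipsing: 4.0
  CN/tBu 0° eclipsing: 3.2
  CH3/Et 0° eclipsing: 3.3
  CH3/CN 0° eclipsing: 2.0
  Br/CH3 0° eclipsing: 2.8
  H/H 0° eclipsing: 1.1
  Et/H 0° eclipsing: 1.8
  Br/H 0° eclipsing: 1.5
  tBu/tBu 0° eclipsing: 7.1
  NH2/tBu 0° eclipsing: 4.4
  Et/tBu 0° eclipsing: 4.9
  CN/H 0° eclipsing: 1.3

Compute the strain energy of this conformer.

8.6 kcal/mol

This conformer (eclipsed): H–CN eclipsed, CH3–Et eclipsed, tBu–Br eclipsed; 1.3 + 3.3 + 4.0 = 8.6 kcal/mol.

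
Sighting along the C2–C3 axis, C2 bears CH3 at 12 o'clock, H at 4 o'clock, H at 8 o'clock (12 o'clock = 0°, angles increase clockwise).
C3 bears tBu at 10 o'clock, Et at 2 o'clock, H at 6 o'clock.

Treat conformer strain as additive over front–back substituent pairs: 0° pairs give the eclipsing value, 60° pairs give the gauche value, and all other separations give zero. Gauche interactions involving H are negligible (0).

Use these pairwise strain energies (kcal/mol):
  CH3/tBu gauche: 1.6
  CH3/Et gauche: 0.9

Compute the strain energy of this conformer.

This conformer (staggered): CH3–tBu gauche, CH3–Et gauche; 1.6 + 0.9 = 2.5 kcal/mol.

2.5 kcal/mol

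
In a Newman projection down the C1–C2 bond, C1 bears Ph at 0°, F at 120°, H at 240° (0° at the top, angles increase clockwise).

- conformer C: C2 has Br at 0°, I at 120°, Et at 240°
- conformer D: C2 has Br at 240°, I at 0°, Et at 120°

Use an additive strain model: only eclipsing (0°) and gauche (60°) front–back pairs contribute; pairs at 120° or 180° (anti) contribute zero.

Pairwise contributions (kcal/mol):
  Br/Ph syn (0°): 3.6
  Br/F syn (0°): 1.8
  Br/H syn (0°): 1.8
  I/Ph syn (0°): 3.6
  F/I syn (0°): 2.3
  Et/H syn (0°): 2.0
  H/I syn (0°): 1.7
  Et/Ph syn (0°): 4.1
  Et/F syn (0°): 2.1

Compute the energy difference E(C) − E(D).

+0.4 kcal/mol

C (eclipsed): Ph–Br eclipsed, F–I eclipsed, H–Et eclipsed; 3.6 + 2.3 + 2.0 = 7.9 kcal/mol.
D (eclipsed): Ph–I eclipsed, F–Et eclipsed, H–Br eclipsed; 3.6 + 2.1 + 1.8 = 7.5 kcal/mol.
E(C) − E(D) = 7.9 − 7.5 = +0.4 kcal/mol.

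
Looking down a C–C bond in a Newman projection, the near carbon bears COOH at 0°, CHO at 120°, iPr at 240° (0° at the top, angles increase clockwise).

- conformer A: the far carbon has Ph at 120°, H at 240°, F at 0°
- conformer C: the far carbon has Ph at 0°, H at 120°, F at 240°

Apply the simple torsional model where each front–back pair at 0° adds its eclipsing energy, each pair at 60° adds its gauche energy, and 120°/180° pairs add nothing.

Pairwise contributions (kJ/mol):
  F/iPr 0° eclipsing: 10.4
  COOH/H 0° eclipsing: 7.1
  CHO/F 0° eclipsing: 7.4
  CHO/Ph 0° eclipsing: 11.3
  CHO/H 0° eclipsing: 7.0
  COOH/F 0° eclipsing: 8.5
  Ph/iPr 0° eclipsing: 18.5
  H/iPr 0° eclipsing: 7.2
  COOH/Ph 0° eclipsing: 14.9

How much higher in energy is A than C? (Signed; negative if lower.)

-5.3 kJ/mol

A (eclipsed): COOH(0°)/F(0°) eclipsed 8.5; CHO(120°)/Ph(120°) eclipsed 11.3; iPr(240°)/H(240°) eclipsed 7.2 → 27.0 kJ/mol.
C (eclipsed): COOH(0°)/Ph(0°) eclipsed 14.9; CHO(120°)/H(120°) eclipsed 7.0; iPr(240°)/F(240°) eclipsed 10.4 → 32.3 kJ/mol.
E(A) − E(C) = 27.0 − 32.3 = -5.3 kJ/mol.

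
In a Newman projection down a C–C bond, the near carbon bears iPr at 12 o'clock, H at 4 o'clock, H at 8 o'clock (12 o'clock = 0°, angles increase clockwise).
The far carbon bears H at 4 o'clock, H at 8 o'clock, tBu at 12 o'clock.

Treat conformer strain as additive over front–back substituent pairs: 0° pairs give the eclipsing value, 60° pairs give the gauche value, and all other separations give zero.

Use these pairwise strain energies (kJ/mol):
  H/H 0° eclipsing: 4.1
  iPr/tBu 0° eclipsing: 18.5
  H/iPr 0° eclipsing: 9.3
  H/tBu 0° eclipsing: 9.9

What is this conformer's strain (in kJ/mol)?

26.7 kJ/mol

This conformer (eclipsed): iPr–tBu eclipsed, H–H eclipsed, H–H eclipsed; 18.5 + 4.1 + 4.1 = 26.7 kJ/mol.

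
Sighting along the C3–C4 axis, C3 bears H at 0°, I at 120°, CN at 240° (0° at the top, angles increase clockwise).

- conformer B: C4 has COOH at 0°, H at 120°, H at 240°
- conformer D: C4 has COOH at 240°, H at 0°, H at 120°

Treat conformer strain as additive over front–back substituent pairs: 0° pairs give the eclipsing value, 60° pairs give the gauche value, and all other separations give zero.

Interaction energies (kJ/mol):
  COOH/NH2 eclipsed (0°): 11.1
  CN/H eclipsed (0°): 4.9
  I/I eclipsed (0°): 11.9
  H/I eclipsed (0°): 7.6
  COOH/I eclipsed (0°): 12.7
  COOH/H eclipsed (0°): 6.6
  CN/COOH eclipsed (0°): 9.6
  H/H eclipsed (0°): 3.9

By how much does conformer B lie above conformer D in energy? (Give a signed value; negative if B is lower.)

B is eclipsed. H at 0° is eclipsed with COOH at 0° (6.6); I at 120° is eclipsed with H at 120° (7.6); CN at 240° is eclipsed with H at 240° (4.9). Total 19.1 kJ/mol.
D is eclipsed. H at 0° is eclipsed with H at 0° (3.9); I at 120° is eclipsed with H at 120° (7.6); CN at 240° is eclipsed with COOH at 240° (9.6). Total 21.1 kJ/mol.
E(B) − E(D) = 19.1 − 21.1 = -2.0 kJ/mol.

-2.0 kJ/mol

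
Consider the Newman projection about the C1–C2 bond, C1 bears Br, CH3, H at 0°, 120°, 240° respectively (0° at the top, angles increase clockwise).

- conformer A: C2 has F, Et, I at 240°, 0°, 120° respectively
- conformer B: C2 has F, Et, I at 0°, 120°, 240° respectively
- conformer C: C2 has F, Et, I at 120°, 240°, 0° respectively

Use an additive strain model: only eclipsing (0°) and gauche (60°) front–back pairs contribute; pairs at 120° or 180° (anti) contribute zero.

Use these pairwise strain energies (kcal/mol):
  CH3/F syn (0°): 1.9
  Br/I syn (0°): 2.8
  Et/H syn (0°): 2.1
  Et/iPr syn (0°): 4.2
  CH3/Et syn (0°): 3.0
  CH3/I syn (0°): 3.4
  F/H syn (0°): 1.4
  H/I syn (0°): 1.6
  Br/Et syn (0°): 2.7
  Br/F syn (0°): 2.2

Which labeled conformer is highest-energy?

A

A (eclipsed): Br–Et eclipsed, CH3–I eclipsed, H–F eclipsed; 2.7 + 3.4 + 1.4 = 7.5 kcal/mol.
B (eclipsed): Br–F eclipsed, CH3–Et eclipsed, H–I eclipsed; 2.2 + 3.0 + 1.6 = 6.8 kcal/mol.
C (eclipsed): Br–I eclipsed, CH3–F eclipsed, H–Et eclipsed; 2.8 + 1.9 + 2.1 = 6.8 kcal/mol.
A has the highest total (7.5 kcal/mol).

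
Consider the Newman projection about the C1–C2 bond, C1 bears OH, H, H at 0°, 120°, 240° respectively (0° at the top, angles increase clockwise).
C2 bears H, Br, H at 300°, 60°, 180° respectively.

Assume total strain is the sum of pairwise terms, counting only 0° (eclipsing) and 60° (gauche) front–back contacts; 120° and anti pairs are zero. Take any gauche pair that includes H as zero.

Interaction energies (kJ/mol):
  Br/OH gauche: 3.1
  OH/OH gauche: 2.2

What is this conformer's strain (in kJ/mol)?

3.1 kJ/mol

This conformer is staggered. OH at 0° is gauche with Br at 60° (3.1). Total 3.1 kJ/mol.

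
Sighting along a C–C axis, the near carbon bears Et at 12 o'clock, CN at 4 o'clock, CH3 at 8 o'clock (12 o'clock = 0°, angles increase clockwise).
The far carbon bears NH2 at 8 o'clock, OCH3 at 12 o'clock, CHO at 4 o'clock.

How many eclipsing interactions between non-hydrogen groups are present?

3

Non-H eclipsing pairs: Et(0°)/OCH3(0°); CN(120°)/CHO(120°); CH3(240°)/NH2(240°) — 3 interactions.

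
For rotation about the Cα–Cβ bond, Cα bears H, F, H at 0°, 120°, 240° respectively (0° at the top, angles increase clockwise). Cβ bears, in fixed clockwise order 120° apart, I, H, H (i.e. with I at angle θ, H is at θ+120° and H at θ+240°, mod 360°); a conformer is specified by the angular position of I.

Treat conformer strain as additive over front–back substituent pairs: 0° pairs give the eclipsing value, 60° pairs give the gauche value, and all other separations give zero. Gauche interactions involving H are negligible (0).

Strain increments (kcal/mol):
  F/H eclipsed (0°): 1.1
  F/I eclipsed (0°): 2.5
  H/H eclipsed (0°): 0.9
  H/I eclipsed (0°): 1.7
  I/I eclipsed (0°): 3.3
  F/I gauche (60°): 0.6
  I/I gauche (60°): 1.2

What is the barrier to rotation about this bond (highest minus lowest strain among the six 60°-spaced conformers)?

4.3 kcal/mol

I at 0° (eclipsed): H(0°)/I(0°) eclipsed 1.7; F(120°)/H(120°) eclipsed 1.1; H(240°)/H(240°) eclipsed 0.9 → 3.7 kcal/mol.
I at 60° (staggered): F(120°)/I(60°) gauche 0.6 → 0.6 kcal/mol.
I at 120° (eclipsed): H(0°)/H(0°) eclipsed 0.9; F(120°)/I(120°) eclipsed 2.5; H(240°)/H(240°) eclipsed 0.9 → 4.3 kcal/mol.
I at 180° (staggered): F(120°)/I(180°) gauche 0.6 → 0.6 kcal/mol.
I at 240° (eclipsed): H(0°)/H(0°) eclipsed 0.9; F(120°)/H(120°) eclipsed 1.1; H(240°)/I(240°) eclipsed 1.7 → 3.7 kcal/mol.
I at 300° (staggered): no non-H gauche contacts → 0.0 kcal/mol.
Max at 120° (4.3 kcal/mol), min at 300° (0.0 kcal/mol); barrier = 4.3 kcal/mol.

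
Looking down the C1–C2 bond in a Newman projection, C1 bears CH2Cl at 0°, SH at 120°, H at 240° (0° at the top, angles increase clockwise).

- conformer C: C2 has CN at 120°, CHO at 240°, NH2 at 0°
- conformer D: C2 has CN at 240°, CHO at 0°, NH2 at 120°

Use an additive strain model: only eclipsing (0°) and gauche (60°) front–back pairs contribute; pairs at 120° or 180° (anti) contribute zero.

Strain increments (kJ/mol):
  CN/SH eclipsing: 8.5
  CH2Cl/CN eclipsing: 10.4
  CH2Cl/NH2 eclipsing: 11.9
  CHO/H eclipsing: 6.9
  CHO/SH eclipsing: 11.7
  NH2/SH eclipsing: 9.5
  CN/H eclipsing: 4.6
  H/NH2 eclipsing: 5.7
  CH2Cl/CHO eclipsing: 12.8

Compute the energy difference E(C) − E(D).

C (eclipsed): CH2Cl(0°)/NH2(0°) eclipsed 11.9; SH(120°)/CN(120°) eclipsed 8.5; H(240°)/CHO(240°) eclipsed 6.9 → 27.3 kJ/mol.
D (eclipsed): CH2Cl(0°)/CHO(0°) eclipsed 12.8; SH(120°)/NH2(120°) eclipsed 9.5; H(240°)/CN(240°) eclipsed 4.6 → 26.9 kJ/mol.
E(C) − E(D) = 27.3 − 26.9 = +0.4 kJ/mol.

+0.4 kJ/mol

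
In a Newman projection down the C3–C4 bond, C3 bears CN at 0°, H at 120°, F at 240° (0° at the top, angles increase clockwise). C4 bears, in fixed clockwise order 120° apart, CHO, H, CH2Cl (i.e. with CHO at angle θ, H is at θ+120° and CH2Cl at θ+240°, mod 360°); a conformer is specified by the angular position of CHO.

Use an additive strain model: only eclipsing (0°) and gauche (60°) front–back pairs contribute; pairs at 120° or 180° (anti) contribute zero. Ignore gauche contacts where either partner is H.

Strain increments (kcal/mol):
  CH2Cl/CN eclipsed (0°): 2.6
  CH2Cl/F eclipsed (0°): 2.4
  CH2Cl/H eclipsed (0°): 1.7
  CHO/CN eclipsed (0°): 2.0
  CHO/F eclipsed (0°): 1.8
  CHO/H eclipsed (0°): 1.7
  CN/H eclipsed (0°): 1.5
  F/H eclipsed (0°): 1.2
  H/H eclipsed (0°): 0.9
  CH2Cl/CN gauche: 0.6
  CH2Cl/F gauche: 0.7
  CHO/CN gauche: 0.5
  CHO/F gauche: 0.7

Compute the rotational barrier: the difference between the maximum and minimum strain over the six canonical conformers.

CHO at 0° (eclipsed): CN–CHO eclipsed, H–H eclipsed, F–CH2Cl eclipsed; 2.0 + 0.9 + 2.4 = 5.3 kcal/mol.
CHO at 60° (staggered): CN–CHO gauche, CN–CH2Cl gauche, F–CH2Cl gauche; 0.5 + 0.6 + 0.7 = 1.8 kcal/mol.
CHO at 120° (eclipsed): CN–CH2Cl eclipsed, H–CHO eclipsed, F–H eclipsed; 2.6 + 1.7 + 1.2 = 5.5 kcal/mol.
CHO at 180° (staggered): CN–CH2Cl gauche, F–CHO gauche; 0.6 + 0.7 = 1.3 kcal/mol.
CHO at 240° (eclipsed): CN–H eclipsed, H–CH2Cl eclipsed, F–CHO eclipsed; 1.5 + 1.7 + 1.8 = 5.0 kcal/mol.
CHO at 300° (staggered): CN–CHO gauche, F–CHO gauche, F–CH2Cl gauche; 0.5 + 0.7 + 0.7 = 1.9 kcal/mol.
Max at 120° (5.5 kcal/mol), min at 180° (1.3 kcal/mol); barrier = 4.2 kcal/mol.

4.2 kcal/mol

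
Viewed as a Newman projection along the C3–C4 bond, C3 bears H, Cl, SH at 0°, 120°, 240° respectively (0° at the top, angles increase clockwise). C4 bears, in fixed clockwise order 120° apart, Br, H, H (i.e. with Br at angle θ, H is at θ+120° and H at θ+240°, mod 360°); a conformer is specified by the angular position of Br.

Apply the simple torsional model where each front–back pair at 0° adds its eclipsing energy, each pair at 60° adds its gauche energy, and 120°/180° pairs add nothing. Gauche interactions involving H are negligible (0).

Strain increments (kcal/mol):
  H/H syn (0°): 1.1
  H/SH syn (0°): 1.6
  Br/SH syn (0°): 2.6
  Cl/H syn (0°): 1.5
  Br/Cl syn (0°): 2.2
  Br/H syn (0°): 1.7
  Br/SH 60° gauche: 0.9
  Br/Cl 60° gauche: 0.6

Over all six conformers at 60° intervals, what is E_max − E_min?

4.6 kcal/mol

Br at 0° (eclipsed): H(0°)/Br(0°) eclipsed 1.7; Cl(120°)/H(120°) eclipsed 1.5; SH(240°)/H(240°) eclipsed 1.6 → 4.8 kcal/mol.
Br at 60° (staggered): Cl(120°)/Br(60°) gauche 0.6 → 0.6 kcal/mol.
Br at 120° (eclipsed): H(0°)/H(0°) eclipsed 1.1; Cl(120°)/Br(120°) eclipsed 2.2; SH(240°)/H(240°) eclipsed 1.6 → 4.9 kcal/mol.
Br at 180° (staggered): Cl(120°)/Br(180°) gauche 0.6; SH(240°)/Br(180°) gauche 0.9 → 1.5 kcal/mol.
Br at 240° (eclipsed): H(0°)/H(0°) eclipsed 1.1; Cl(120°)/H(120°) eclipsed 1.5; SH(240°)/Br(240°) eclipsed 2.6 → 5.2 kcal/mol.
Br at 300° (staggered): SH(240°)/Br(300°) gauche 0.9 → 0.9 kcal/mol.
Max at 240° (5.2 kcal/mol), min at 60° (0.6 kcal/mol); barrier = 4.6 kcal/mol.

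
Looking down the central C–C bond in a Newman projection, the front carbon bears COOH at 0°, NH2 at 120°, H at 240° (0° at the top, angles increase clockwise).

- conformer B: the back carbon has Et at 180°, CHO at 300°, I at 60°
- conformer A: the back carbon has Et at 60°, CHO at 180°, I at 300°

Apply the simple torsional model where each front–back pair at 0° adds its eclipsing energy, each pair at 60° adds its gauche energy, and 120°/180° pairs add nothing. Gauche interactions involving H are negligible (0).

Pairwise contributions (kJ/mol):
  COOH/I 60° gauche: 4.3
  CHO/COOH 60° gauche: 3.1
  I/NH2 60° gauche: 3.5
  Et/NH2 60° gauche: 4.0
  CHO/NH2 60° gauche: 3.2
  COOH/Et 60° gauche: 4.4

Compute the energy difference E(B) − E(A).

-1.0 kJ/mol

B (staggered): COOH–CHO gauche, COOH–I gauche, NH2–Et gauche, NH2–I gauche; 3.1 + 4.3 + 4.0 + 3.5 = 14.9 kJ/mol.
A (staggered): COOH–Et gauche, COOH–I gauche, NH2–Et gauche, NH2–CHO gauche; 4.4 + 4.3 + 4.0 + 3.2 = 15.9 kJ/mol.
E(B) − E(A) = 14.9 − 15.9 = -1.0 kJ/mol.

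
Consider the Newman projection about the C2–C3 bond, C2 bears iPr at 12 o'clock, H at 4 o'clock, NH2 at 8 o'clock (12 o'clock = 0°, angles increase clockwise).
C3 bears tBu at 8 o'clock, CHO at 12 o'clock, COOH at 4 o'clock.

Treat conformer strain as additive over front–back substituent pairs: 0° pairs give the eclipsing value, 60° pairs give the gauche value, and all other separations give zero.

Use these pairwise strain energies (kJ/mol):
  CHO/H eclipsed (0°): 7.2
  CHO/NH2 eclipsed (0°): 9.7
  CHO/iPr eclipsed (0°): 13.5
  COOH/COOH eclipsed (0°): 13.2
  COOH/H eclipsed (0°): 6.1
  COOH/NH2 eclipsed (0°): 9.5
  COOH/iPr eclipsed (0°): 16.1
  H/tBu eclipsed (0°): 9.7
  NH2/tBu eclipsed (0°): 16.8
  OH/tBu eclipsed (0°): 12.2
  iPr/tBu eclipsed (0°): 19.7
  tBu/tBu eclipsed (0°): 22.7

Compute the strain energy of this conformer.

36.4 kJ/mol

This conformer is eclipsed. iPr at 0° is eclipsed with CHO at 0° (13.5); H at 120° is eclipsed with COOH at 120° (6.1); NH2 at 240° is eclipsed with tBu at 240° (16.8). Total 36.4 kJ/mol.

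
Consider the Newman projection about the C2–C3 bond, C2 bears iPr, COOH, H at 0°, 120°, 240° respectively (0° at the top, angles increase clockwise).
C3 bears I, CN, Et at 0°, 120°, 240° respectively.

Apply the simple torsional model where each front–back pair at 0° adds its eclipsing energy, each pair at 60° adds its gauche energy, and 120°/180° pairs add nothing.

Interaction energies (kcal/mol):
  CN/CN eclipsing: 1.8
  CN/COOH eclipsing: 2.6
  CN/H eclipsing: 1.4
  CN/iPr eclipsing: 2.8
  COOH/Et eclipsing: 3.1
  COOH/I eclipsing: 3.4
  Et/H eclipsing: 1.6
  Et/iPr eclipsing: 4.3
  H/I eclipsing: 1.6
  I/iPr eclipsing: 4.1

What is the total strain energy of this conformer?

8.3 kcal/mol

This conformer is eclipsed. iPr at 0° is eclipsed with I at 0° (4.1); COOH at 120° is eclipsed with CN at 120° (2.6); H at 240° is eclipsed with Et at 240° (1.6). Total 8.3 kcal/mol.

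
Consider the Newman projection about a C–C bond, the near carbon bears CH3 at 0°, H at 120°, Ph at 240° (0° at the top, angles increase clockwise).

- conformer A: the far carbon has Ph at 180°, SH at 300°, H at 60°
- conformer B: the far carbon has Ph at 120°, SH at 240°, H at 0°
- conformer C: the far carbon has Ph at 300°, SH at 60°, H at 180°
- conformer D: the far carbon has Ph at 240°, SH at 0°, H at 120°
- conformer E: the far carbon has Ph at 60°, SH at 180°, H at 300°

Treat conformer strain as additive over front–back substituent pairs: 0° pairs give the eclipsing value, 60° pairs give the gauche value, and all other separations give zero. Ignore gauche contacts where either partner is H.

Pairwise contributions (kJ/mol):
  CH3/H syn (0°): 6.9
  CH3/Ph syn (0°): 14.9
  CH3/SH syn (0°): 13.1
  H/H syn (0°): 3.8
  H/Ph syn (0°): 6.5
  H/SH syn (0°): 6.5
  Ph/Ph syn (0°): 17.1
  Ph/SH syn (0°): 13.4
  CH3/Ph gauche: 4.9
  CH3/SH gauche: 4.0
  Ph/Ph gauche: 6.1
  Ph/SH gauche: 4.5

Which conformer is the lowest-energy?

A (staggered): CH3(0°)/SH(300°) gauche 4.0; Ph(240°)/Ph(180°) gauche 6.1; Ph(240°)/SH(300°) gauche 4.5 → 14.6 kJ/mol.
B (eclipsed): CH3(0°)/H(0°) eclipsed 6.9; H(120°)/Ph(120°) eclipsed 6.5; Ph(240°)/SH(240°) eclipsed 13.4 → 26.8 kJ/mol.
C (staggered): CH3(0°)/Ph(300°) gauche 4.9; CH3(0°)/SH(60°) gauche 4.0; Ph(240°)/Ph(300°) gauche 6.1 → 15.0 kJ/mol.
D (eclipsed): CH3(0°)/SH(0°) eclipsed 13.1; H(120°)/H(120°) eclipsed 3.8; Ph(240°)/Ph(240°) eclipsed 17.1 → 34.0 kJ/mol.
E (staggered): CH3(0°)/Ph(60°) gauche 4.9; Ph(240°)/SH(180°) gauche 4.5 → 9.4 kJ/mol.
E has the lowest total (9.4 kJ/mol).

E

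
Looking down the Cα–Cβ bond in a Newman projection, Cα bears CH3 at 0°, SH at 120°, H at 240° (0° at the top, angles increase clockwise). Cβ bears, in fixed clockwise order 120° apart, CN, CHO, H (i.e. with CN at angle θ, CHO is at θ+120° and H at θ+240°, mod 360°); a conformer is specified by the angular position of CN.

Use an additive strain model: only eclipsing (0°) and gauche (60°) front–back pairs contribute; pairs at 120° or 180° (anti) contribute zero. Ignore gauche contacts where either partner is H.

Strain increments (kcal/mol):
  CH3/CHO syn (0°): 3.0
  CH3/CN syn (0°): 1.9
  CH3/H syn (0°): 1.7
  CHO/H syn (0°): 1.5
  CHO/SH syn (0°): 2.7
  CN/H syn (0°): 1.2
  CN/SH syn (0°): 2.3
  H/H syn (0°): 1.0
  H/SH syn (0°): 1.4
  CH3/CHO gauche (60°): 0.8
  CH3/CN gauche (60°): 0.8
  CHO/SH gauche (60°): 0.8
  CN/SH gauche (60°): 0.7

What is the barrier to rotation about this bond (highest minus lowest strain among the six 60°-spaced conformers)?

CN at 0° is eclipsed. CH3 at 0° is eclipsed with CN at 0° (1.9); SH at 120° is eclipsed with CHO at 120° (2.7); H at 240° is eclipsed with H at 240° (1.0). Total 5.6 kcal/mol.
CN at 60° is staggered. CH3 at 0° is gauche with CN at 60° (0.8); SH at 120° is gauche with CN at 60° (0.7); SH at 120° is gauche with CHO at 180° (0.8). Total 2.3 kcal/mol.
CN at 120° is eclipsed. CH3 at 0° is eclipsed with H at 0° (1.7); SH at 120° is eclipsed with CN at 120° (2.3); H at 240° is eclipsed with CHO at 240° (1.5). Total 5.5 kcal/mol.
CN at 180° is staggered. CH3 at 0° is gauche with CHO at 300° (0.8); SH at 120° is gauche with CN at 180° (0.7). Total 1.5 kcal/mol.
CN at 240° is eclipsed. CH3 at 0° is eclipsed with CHO at 0° (3.0); SH at 120° is eclipsed with H at 120° (1.4); H at 240° is eclipsed with CN at 240° (1.2). Total 5.6 kcal/mol.
CN at 300° is staggered. CH3 at 0° is gauche with CN at 300° (0.8); CH3 at 0° is gauche with CHO at 60° (0.8); SH at 120° is gauche with CHO at 60° (0.8). Total 2.4 kcal/mol.
Max at 0° (5.6 kcal/mol), min at 180° (1.5 kcal/mol); barrier = 4.1 kcal/mol.

4.1 kcal/mol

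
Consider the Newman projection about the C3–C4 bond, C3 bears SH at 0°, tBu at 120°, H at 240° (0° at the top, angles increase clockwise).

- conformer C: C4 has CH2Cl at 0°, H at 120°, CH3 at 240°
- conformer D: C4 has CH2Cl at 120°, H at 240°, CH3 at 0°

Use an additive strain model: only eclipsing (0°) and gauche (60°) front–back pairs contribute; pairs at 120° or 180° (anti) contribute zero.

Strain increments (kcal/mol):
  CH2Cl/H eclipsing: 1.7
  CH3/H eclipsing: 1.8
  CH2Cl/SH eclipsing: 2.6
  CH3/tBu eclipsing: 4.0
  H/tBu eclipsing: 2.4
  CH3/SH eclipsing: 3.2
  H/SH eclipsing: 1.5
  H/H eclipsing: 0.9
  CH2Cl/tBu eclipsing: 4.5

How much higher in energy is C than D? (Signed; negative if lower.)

-1.8 kcal/mol

C (eclipsed): SH(0°)/CH2Cl(0°) eclipsed 2.6; tBu(120°)/H(120°) eclipsed 2.4; H(240°)/CH3(240°) eclipsed 1.8 → 6.8 kcal/mol.
D (eclipsed): SH(0°)/CH3(0°) eclipsed 3.2; tBu(120°)/CH2Cl(120°) eclipsed 4.5; H(240°)/H(240°) eclipsed 0.9 → 8.6 kcal/mol.
E(C) − E(D) = 6.8 − 8.6 = -1.8 kcal/mol.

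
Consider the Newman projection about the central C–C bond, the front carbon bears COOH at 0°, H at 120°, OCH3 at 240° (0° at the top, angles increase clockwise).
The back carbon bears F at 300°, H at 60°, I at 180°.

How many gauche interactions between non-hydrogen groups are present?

3

Non-H gauche pairs: COOH(0°)/F(300°); OCH3(240°)/F(300°); OCH3(240°)/I(180°) — 3 interactions.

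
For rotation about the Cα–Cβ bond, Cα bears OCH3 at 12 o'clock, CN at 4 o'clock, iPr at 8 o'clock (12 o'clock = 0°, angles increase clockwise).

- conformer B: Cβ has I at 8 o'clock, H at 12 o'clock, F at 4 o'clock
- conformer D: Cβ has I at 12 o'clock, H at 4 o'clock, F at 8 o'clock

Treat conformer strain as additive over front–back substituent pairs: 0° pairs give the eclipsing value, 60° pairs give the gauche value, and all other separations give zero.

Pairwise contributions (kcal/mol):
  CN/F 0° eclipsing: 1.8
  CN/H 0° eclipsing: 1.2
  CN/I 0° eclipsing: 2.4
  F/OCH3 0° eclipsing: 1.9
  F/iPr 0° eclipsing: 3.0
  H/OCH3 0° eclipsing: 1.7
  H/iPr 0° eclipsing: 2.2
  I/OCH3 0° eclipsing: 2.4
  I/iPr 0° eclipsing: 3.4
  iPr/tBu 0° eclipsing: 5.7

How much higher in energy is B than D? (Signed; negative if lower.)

B (eclipsed): OCH3(0°)/H(0°) eclipsed 1.7; CN(120°)/F(120°) eclipsed 1.8; iPr(240°)/I(240°) eclipsed 3.4 → 6.9 kcal/mol.
D (eclipsed): OCH3(0°)/I(0°) eclipsed 2.4; CN(120°)/H(120°) eclipsed 1.2; iPr(240°)/F(240°) eclipsed 3.0 → 6.6 kcal/mol.
E(B) − E(D) = 6.9 − 6.6 = +0.3 kcal/mol.

+0.3 kcal/mol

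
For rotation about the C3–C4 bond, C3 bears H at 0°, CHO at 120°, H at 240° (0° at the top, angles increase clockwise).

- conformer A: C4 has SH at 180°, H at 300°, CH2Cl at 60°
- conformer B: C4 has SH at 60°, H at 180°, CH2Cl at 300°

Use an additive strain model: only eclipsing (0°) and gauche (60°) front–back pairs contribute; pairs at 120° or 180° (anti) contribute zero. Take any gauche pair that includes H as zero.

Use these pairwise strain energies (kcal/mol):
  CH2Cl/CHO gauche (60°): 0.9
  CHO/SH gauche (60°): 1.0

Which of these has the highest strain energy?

A (staggered): CHO–SH gauche, CHO–CH2Cl gauche; 1.0 + 0.9 = 1.9 kcal/mol.
B (staggered): CHO–SH gauche; 1.0 = 1.0 kcal/mol.
A has the highest total (1.9 kcal/mol).

A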